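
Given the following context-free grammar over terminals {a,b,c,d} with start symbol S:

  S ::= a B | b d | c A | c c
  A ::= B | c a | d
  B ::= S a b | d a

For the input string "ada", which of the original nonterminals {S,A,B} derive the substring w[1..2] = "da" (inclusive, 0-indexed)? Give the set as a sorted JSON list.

CNF form of G:
  S -> T0 B | T1 T3 | T2 A | T2 T2
  A -> S X4 | T2 T0 | T3 T0 | d
  B -> S X5 | T3 T0
  T0 -> a
  T1 -> b
  T2 -> c
  T3 -> d
  X4 -> T0 T1
  X5 -> T0 T1

CYK table (by increasing span) (cells [i..j] with 1 ≤ i ≤ j ≤ 2 only):
  cell(1,1) d: {A,T3}  orig:{A}
  cell(2,2) a: {T0}  orig:{}
  cell(1,2) da: {A,B}

Original NTs in T[1,2] deriving "da": ["A", "B"]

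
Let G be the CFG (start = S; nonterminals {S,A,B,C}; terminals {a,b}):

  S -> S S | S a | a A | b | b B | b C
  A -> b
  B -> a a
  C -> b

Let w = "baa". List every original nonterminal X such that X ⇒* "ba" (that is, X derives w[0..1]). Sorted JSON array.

Convert to CNF:
  S -> S S | S T0 | T0 A | T1 B | T1 C | b
  A -> b
  B -> T0 T0
  C -> b
  T0 -> a
  T1 -> b

CYK fill, restricted to cells inside w[0..1]:
  [0..0]={A,C,S,T1}  "b"  orig:{A,C,S}
  [1..1]={T0}  "a"  orig:{}
  [0..1]={S}  "ba"

Original NTs in T[0,1] deriving "ba": ["S"]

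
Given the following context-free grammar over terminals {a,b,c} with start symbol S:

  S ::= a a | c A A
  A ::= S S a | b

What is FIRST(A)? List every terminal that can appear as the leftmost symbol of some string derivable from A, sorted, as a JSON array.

Compute FIRST by fixpoint:
pass 1:
  A via A→b: +{b}
  S via S→a a: +{a}
  S via S→c A A: +{c}
  S: {a,c}  A: {b}
pass 2:
  A via A→S S a: +{a,c}
  S: {a,c}  A: {a,b,c}
pass 3: — fixpoint
  S: {a,c}  A: {a,b,c}

FIRST(A) = ["a", "b", "c"]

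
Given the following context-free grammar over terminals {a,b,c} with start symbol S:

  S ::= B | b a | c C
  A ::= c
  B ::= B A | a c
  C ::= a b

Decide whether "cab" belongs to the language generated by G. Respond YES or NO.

Convert to CNF:
  S -> B A | T0 T1 | T1 C | T2 T0
  A -> c
  B -> B A | T0 T1
  C -> T0 T2
  T0 -> a
  T1 -> c
  T2 -> b

CYK fill:
  T[0,0] 'c' = {A,T1}  orig:{A}
  T[1,1] 'a' = {T0}  orig:{}
  T[2,2] 'b' = {T2}  orig:{}
  T[0,1] 'ca' = ∅
  T[1,2] 'ab' = {C}
  T[0,2] 'cab' = {S}

S ∈ T[0,2] ⇒ YES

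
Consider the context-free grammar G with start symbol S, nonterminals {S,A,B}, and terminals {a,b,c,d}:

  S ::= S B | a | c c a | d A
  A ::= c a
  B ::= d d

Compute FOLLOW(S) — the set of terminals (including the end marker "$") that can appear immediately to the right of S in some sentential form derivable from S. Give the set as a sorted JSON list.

FIRST sets, iterate to fixpoint:
pass 1:
  A via A→c a: +{c}
  B via B→d d: +{d}
  S via S→a: +{a}
  S via S→c c a: +{c}
  S via S→d A: +{d}
  FIRST(S)={a,c,d}  FIRST(A)={c}  FIRST(B)={d}
pass 2: (no change)
  FIRST(S)={a,c,d}  FIRST(A)={c}  FIRST(B)={d}

FOLLOW sets:
seed FOLLOW(S) with $
pass 1:
  S→S B: FOLLOW(S) ⊇ FIRST(B) = {d}; new: +{d}
  S→S B: FOLLOW(B) ⊇ FOLLOW(S) ⊇ {$,d}; new: +{$,d}
  S→d A: FOLLOW(A) ⊇ FOLLOW(S) ⊇ {$,d}; new: +{$,d}
  FOLLOW(S)={$,d}  FOLLOW(A)={$,d}  FOLLOW(B)={$,d}
pass 2: — fixpoint
  FOLLOW(S)={$,d}  FOLLOW(A)={$,d}  FOLLOW(B)={$,d}

FOLLOW(S) = ["$", "d"]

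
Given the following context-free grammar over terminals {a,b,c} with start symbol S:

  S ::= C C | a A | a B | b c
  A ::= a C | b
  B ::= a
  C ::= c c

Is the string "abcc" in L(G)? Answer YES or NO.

Convert to CNF:
  S -> C C | T0 A | T0 B | T2 T1
  A -> T0 C | b
  B -> a
  C -> T1 T1
  T0 -> a
  T1 -> c
  T2 -> b

CYK fill:
  T[0,0] 'a' = {B,T0}  orig:{B}
  T[1,1] 'b' = {A,T2}  orig:{A}
  T[2,2] 'c' = {T1}  orig:{}
  T[3,3] 'c' = {T1}  orig:{}
  T[0,1] 'ab' = {S}
  T[1,2] 'bc' = {S}
  T[2,3] 'cc' = {C}
  T[0,2] 'abc' = ∅
  T[1,3] 'bcc' = ∅
  T[0,3] 'abcc' = ∅

S ∉ T[0,3] ⇒ NO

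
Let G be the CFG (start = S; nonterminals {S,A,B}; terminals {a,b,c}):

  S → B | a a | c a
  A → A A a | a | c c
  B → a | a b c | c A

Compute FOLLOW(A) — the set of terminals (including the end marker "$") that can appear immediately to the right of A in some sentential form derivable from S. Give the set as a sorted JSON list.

FIRST sets, iterate to fixpoint:
[1]
  A via A→a: +{a}
  A via A→c c: +{c}
  B via B→a: +{a}
  B via B→c A: +{c}
  S via S→B: +{a,c}
  S: {a,c}  A: {a,c}  B: {a,c}
[2] (no change)
  S: {a,c}  A: {a,c}  B: {a,c}

Compute FOLLOW by fixpoint:
FOLLOW(S) := {$}
round 1:
  A→A A a: FOLLOW(A) ⊇ FIRST(A) = {a,c}; new: +{a,c}
  S→B: FOLLOW(B) ⊇ FOLLOW(S) ⊇ {$}; new: +{$}
  FOLLOW[S]={$}  FOLLOW[A]={a,c}  FOLLOW[B]={$}
round 2:
  B→c A: FOLLOW(A) ⊇ FOLLOW(B) ⊇ {$}; new: +{$}
  FOLLOW[S]={$}  FOLLOW[A]={$,a,c}  FOLLOW[B]={$}
round 3: (stable)
  FOLLOW[S]={$}  FOLLOW[A]={$,a,c}  FOLLOW[B]={$}

FOLLOW(A) = ["$", "a", "c"]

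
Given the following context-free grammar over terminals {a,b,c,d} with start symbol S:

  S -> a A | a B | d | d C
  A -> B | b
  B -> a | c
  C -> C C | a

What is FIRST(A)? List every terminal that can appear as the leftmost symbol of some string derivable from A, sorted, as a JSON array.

FIRST iteration:
[1]
  A via A→b: +{b}
  B via B→a: +{a}
  B via B→c: +{c}
  C via C→a: +{a}
  S via S→a A: +{a}
  S via S→d: +{d}
  FIRST(S)={a,d}  FIRST(A)={b}  FIRST(B)={a,c}  FIRST(C)={a}
[2]
  A via A→B: +{a,c}
  FIRST(S)={a,d}  FIRST(A)={a,b,c}  FIRST(B)={a,c}  FIRST(C)={a}
[3] done
  FIRST(S)={a,d}  FIRST(A)={a,b,c}  FIRST(B)={a,c}  FIRST(C)={a}

FIRST(A) = ["a", "b", "c"]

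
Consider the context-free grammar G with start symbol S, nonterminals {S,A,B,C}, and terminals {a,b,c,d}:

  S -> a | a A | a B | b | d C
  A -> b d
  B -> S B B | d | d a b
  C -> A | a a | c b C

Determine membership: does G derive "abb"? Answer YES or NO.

CNF form of G:
  S -> T1 C | T2 A | T2 B | a | b
  A -> T0 T1
  B -> S X4 | T1 X5 | d
  C -> T0 T1 | T2 T2 | T3 X6
  T0 -> b
  T1 -> d
  T2 -> a
  T3 -> c
  X4 -> B B
  X5 -> T2 T0
  X6 -> T0 C

CYK fill:
  [0..0]={S,T2}  "a"  orig:{S}
  [1..1]={S,T0}  "b"  orig:{S}
  [2..2]={S,T0}  "b"  orig:{S}
  [0..1]={X5}  "ab"  orig:{}
  [1..2]=∅  "bb"
  [0..2]=∅  "abb"

S ∉ T[0,2] ⇒ NO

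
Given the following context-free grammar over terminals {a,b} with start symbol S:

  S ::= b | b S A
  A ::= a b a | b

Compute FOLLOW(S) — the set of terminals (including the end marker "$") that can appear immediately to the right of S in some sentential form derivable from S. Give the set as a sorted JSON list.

FIRST iteration:
round 1:
  A via A→a b a: +{a}
  A via A→b: +{b}
  S via S→b: +{b}
  FIRST(S)={b}  FIRST(A)={a,b}
round 2: (stable)
  FIRST(S)={b}  FIRST(A)={a,b}

FOLLOW iteration:
initialize: $ ∈ FOLLOW(S)
round 1:
  S→b S A: FOLLOW(S) ⊇ FIRST(A) = {a,b}; new: +{a,b}
  S→b S A: FOLLOW(A) ⊇ FOLLOW(S) ⊇ {$,a,b}; new: +{$,a,b}
  FOLLOW[S]={$,a,b}  FOLLOW[A]={$,a,b}
round 2: (stable)
  FOLLOW[S]={$,a,b}  FOLLOW[A]={$,a,b}

FOLLOW(S) = ["$", "a", "b"]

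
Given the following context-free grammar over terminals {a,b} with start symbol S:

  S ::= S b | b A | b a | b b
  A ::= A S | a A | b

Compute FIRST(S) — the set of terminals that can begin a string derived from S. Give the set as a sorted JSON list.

FIRST iteration:
pass 1:
  A via A→a A: +{a}
  A via A→b: +{b}
  S via S→b A: +{b}
  FIRST[S]={b}  FIRST[A]={a,b}
pass 2: — fixpoint
  FIRST[S]={b}  FIRST[A]={a,b}

FIRST(S) = ["b"]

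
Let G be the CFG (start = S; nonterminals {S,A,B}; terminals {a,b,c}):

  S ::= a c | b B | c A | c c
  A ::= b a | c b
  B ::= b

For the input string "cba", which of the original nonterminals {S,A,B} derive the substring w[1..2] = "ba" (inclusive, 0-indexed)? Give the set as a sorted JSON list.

Convert to CNF:
  S -> T0 B | T1 T2 | T2 A | T2 T2
  A -> T0 T1 | T2 T0
  B -> b
  T0 -> b
  T1 -> a
  T2 -> c

CYK fill (cells [i..j] with 1 ≤ i ≤ j ≤ 2 only):
  cell(1,1) b: {B,T0}  orig:{B}
  cell(2,2) a: {T1}  orig:{}
  cell(1,2) ba: {A}

Original NTs in T[1,2] deriving "ba": ["A"]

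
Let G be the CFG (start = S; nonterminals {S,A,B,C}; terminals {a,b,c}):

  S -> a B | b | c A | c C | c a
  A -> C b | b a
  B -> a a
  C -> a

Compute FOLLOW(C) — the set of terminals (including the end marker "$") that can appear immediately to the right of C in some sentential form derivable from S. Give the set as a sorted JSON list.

Compute FIRST by fixpoint:
pass 1:
  A via A→b a: +{b}
  B via B→a a: +{a}
  C via C→a: +{a}
  S via S→a B: +{a}
  S via S→b: +{b}
  S via S→c A: +{c}
  S: {a,b,c}  A: {b}  B: {a}  C: {a}
pass 2:
  A via A→C b: +{a}
  S: {a,b,c}  A: {a,b}  B: {a}  C: {a}
pass 3: — fixpoint
  S: {a,b,c}  A: {a,b}  B: {a}  C: {a}

FOLLOW iteration:
seed FOLLOW(S) with $
[1]
  A→C b: FOLLOW(C) ⊇ FIRST(b) = {b}; new: +{b}
  S→a B: FOLLOW(B) ⊇ FOLLOW(S) ⊇ {$}; new: +{$}
  S→c A: FOLLOW(A) ⊇ FOLLOW(S) ⊇ {$}; new: +{$}
  S→c C: FOLLOW(C) ⊇ FOLLOW(S) ⊇ {$}; new: +{$}
  FOLLOW[S]={$}  FOLLOW[A]={$}  FOLLOW[B]={$}  FOLLOW[C]={$,b}
[2] (stable)
  FOLLOW[S]={$}  FOLLOW[A]={$}  FOLLOW[B]={$}  FOLLOW[C]={$,b}

FOLLOW(C) = ["$", "b"]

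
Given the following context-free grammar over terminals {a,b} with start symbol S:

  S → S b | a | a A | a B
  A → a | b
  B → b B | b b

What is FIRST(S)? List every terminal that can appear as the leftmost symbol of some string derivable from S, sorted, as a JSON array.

FIRST iteration:
[1]
  A via A→a: +{a}
  A via A→b: +{b}
  B via B→b B: +{b}
  S via S→a: +{a}
  FIRST[S]={a}  FIRST[A]={a,b}  FIRST[B]={b}
[2] (no change)
  FIRST[S]={a}  FIRST[A]={a,b}  FIRST[B]={b}

FIRST(S) = ["a"]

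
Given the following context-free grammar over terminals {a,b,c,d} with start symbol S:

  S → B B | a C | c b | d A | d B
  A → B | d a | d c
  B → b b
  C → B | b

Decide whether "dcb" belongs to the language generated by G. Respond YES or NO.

CNF form of G:
  S -> B B | T1 A | T1 B | T2 C | T3 T0
  A -> T0 T0 | T1 T2 | T1 T3
  B -> T0 T0
  C -> T0 T0 | b
  T0 -> b
  T1 -> d
  T2 -> a
  T3 -> c

Fill CYK table bottom-up:
  [0..0]={T1}  "d"  orig:{}
  [1..1]={T3}  "c"  orig:{}
  [2..2]={C,T0}  "b"  orig:{C}
  [0..1]={A}  "dc"
  [1..2]={S}  "cb"
  [0..2]=∅  "dcb"

S ∉ T[0,2] ⇒ NO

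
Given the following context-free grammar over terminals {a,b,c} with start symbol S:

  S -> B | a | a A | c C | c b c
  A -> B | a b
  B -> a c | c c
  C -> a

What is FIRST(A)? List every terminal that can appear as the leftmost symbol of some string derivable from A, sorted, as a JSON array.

Compute FIRST by fixpoint:
[1]
  A via A→a b: +{a}
  B via B→a c: +{a}
  B via B→c c: +{c}
  C via C→a: +{a}
  S via S→B: +{a,c}
  FIRST(S)={a,c}  FIRST(A)={a}  FIRST(B)={a,c}  FIRST(C)={a}
[2]
  A via A→B: +{c}
  FIRST(S)={a,c}  FIRST(A)={a,c}  FIRST(B)={a,c}  FIRST(C)={a}
[3] done
  FIRST(S)={a,c}  FIRST(A)={a,c}  FIRST(B)={a,c}  FIRST(C)={a}

FIRST(A) = ["a", "c"]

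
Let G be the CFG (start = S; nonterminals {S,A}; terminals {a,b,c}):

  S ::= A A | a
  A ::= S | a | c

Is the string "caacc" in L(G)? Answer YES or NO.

Convert to CNF:
  S -> A A | a
  A -> A A | a | c

Fill CYK table bottom-up:
  T[0,0] 'c' = {A}
  T[1,1] 'a' = {A,S}
  T[2,2] 'a' = {A,S}
  T[3,3] 'c' = {A}
  T[4,4] 'c' = {A}
  T[0,1] 'ca' = {A,S}
  T[1,2] 'aa' = {A,S}
  T[2,3] 'ac' = {A,S}
  T[3,4] 'cc' = {A,S}
  T[0,2] 'caa' = {A,S}
  T[1,3] 'aac' = {A,S}
  T[2,4] 'acc' = {A,S}
  T[0,3] 'caac' = {A,S}
  T[1,4] 'aacc' = {A,S}
  T[0,4] 'caacc' = {A,S}

S ∈ T[0,4] ⇒ YES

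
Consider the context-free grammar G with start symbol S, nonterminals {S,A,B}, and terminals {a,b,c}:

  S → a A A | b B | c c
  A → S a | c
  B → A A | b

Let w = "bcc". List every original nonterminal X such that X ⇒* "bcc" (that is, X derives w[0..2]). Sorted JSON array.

CNF form of G:
  S -> T0 X3 | T1 B | T2 T2
  A -> S T0 | c
  B -> A A | b
  T0 -> a
  T1 -> b
  T2 -> c
  X3 -> A A

CYK fill, restricted to cells inside w[0..2]:
  cell(0,0) b: {B,T1}  orig:{B}
  cell(1,1) c: {A,T2}  orig:{A}
  cell(2,2) c: {A,T2}  orig:{A}
  cell(0,1) bc: ∅
  cell(1,2) cc: {B,S,X3}  orig:{B,S}
  cell(0,2) bcc: {S}

Original NTs in T[0,2] deriving "bcc": ["S"]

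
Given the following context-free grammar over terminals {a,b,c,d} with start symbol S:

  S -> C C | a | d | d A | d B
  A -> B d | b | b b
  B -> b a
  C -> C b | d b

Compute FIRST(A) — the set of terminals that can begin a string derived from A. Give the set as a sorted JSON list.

Compute FIRST by fixpoint:
[1]
  A via A→b: +{b}
  B via B→b a: +{b}
  C via C→d b: +{d}
  S via S→C C: +{d}
  S via S→a: +{a}
  S: {a,d}  A: {b}  B: {b}  C: {d}
[2] (stable)
  S: {a,d}  A: {b}  B: {b}  C: {d}

FIRST(A) = ["b"]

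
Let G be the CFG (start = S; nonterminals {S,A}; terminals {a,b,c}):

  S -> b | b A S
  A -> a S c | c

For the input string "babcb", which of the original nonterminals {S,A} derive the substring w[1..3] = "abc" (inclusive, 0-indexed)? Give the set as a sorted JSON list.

Convert to CNF:
  S -> T2 X4 | b
  A -> T0 X3 | c
  T0 -> a
  T1 -> c
  T2 -> b
  X3 -> S T1
  X4 -> A S

CYK table (by increasing span) — only the sub-triangle for w[1..3]:
  cell(1,1) a: {T0}  orig:{}
  cell(2,2) b: {S,T2}  orig:{S}
  cell(3,3) c: {A,T1}  orig:{A}
  cell(1,2) ab: ∅
  cell(2,3) bc: {X3}  orig:{}
  cell(1,3) abc: {A}

Original NTs in T[1,3] deriving "abc": ["A"]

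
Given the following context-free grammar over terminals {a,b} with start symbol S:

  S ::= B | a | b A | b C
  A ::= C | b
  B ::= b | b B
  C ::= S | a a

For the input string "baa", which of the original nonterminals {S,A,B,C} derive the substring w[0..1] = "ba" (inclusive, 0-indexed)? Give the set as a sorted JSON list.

Convert to CNF:
  S -> T1 A | T1 B | T1 C | a | b
  A -> T0 T0 | T1 A | T1 B | T1 C | a | b
  B -> T1 B | b
  C -> T0 T0 | T1 A | T1 B | T1 C | a | b
  T0 -> a
  T1 -> b

CYK table (by increasing span) (cells [i..j] with 0 ≤ i ≤ j ≤ 1 only):
  [0..0]={A,B,C,S,T1}  "b"  orig:{A,B,C,S}
  [1..1]={A,C,S,T0}  "a"  orig:{A,C,S}
  [0..1]={A,C,S}  "ba"

Original NTs in T[0,1] deriving "ba": ["A", "C", "S"]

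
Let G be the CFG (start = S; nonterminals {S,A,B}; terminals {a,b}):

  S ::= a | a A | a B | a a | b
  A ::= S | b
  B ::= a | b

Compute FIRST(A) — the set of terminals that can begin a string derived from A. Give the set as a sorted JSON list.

Compute FIRST by fixpoint:
iter 1:
  A via A→b: +{b}
  B via B→a: +{a}
  B via B→b: +{b}
  S via S→a: +{a}
  S via S→b: +{b}
  S: {a,b}  A: {b}  B: {a,b}
iter 2:
  A via A→S: +{a}
  S: {a,b}  A: {a,b}  B: {a,b}
iter 3: (no change)
  S: {a,b}  A: {a,b}  B: {a,b}

FIRST(A) = ["a", "b"]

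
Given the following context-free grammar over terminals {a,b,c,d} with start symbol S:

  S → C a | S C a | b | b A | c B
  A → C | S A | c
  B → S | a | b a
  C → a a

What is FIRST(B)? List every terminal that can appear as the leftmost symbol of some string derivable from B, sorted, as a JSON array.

Compute FIRST by fixpoint:
iter 1:
  A via A→c: +{c}
  B via B→a: +{a}
  B via B→b a: +{b}
  C via C→a a: +{a}
  S via S→C a: +{a}
  S via S→b: +{b}
  S via S→c B: +{c}
  FIRST[S]={a,b,c}  FIRST[A]={c}  FIRST[B]={a,b}  FIRST[C]={a}
iter 2:
  A via A→C: +{a}
  A via A→S A: +{b}
  B via B→S: +{c}
  FIRST[S]={a,b,c}  FIRST[A]={a,b,c}  FIRST[B]={a,b,c}  FIRST[C]={a}
iter 3: (stable)
  FIRST[S]={a,b,c}  FIRST[A]={a,b,c}  FIRST[B]={a,b,c}  FIRST[C]={a}

FIRST(B) = ["a", "b", "c"]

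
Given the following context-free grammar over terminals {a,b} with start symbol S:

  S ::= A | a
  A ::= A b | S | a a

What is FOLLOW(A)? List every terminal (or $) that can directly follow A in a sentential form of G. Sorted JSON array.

FIRST sets, iterate to fixpoint:
[1]
  A via A→a a: +{a}
  S via S→A: +{a}
  S: {a}  A: {a}
[2] (stable)
  S: {a}  A: {a}

FOLLOW iteration:
FOLLOW(S) := {$}
[1]
  A→A b: FOLLOW(A) ⊇ FIRST(b) = {b}; new: +{b}
  A→S: FOLLOW(S) ⊇ FOLLOW(A) ⊇ {b}; new: +{b}
  S→A: FOLLOW(A) ⊇ FOLLOW(S) ⊇ {$,b}; new: +{$}
  FOLLOW[S]={$,b}  FOLLOW[A]={$,b}
[2] done
  FOLLOW[S]={$,b}  FOLLOW[A]={$,b}

FOLLOW(A) = ["$", "b"]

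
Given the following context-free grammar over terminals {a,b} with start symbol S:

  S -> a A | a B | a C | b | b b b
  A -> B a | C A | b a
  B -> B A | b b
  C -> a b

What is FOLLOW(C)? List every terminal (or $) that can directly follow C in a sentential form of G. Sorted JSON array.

Compute FIRST by fixpoint:
iter 1:
  A via A→b a: +{b}
  B via B→b b: +{b}
  C via C→a b: +{a}
  S via S→a A: +{a}
  S via S→b: +{b}
  FIRST[S]={a,b}  FIRST[A]={b}  FIRST[B]={b}  FIRST[C]={a}
iter 2:
  A via A→C A: +{a}
  FIRST[S]={a,b}  FIRST[A]={a,b}  FIRST[B]={b}  FIRST[C]={a}
iter 3: (stable)
  FIRST[S]={a,b}  FIRST[A]={a,b}  FIRST[B]={b}  FIRST[C]={a}

Compute FOLLOW by fixpoint:
seed FOLLOW(S) with $
pass 1:
  A→B a: FOLLOW(B) ⊇ FIRST(a) = {a}; new: +{a}
  A→C A: FOLLOW(C) ⊇ FIRST(A) = {a,b}; new: +{a,b}
  B→B A: FOLLOW(B) ⊇ FIRST(A) = {a,b}; new: +{b}
  B→B A: FOLLOW(A) ⊇ FOLLOW(B) ⊇ {a,b}; new: +{a,b}
  S→a A: FOLLOW(A) ⊇ FOLLOW(S) ⊇ {$}; new: +{$}
  S→a B: FOLLOW(B) ⊇ FOLLOW(S) ⊇ {$}; new: +{$}
  S→a C: FOLLOW(C) ⊇ FOLLOW(S) ⊇ {$}; new: +{$}
  S: {$}  A: {$,a,b}  B: {$,a,b}  C: {$,a,b}
pass 2: done
  S: {$}  A: {$,a,b}  B: {$,a,b}  C: {$,a,b}

FOLLOW(C) = ["$", "a", "b"]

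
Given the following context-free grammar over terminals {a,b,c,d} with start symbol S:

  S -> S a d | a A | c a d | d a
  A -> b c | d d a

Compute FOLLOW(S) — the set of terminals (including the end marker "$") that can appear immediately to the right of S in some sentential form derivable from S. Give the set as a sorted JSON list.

FIRST iteration:
pass 1:
  A via A→b c: +{b}
  A via A→d d a: +{d}
  S via S→a A: +{a}
  S via S→c a d: +{c}
  S via S→d a: +{d}
  FIRST(S)={a,c,d}  FIRST(A)={b,d}
pass 2: (no change)
  FIRST(S)={a,c,d}  FIRST(A)={b,d}

Compute FOLLOW by fixpoint:
initialize: $ ∈ FOLLOW(S)
[1]
  S→S a d: FOLLOW(S) ⊇ FIRST(a) = {a}; new: +{a}
  S→a A: FOLLOW(A) ⊇ FOLLOW(S) ⊇ {$,a}; new: +{$,a}
  FOLLOW[S]={$,a}  FOLLOW[A]={$,a}
[2] (no change)
  FOLLOW[S]={$,a}  FOLLOW[A]={$,a}

FOLLOW(S) = ["$", "a"]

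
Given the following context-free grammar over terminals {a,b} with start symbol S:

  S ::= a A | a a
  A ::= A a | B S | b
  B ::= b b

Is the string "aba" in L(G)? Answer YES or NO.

CNF form of G:
  S -> T0 A | T0 T0
  A -> A T0 | B S | b
  B -> T1 T1
  T0 -> a
  T1 -> b

Fill CYK table bottom-up:
  [0..0]={T0}  "a"  orig:{}
  [1..1]={A,T1}  "b"  orig:{A}
  [2..2]={T0}  "a"  orig:{}
  [0..1]={S}  "ab"
  [1..2]={A}  "ba"
  [0..2]={S}  "aba"

S ∈ T[0,2] ⇒ YES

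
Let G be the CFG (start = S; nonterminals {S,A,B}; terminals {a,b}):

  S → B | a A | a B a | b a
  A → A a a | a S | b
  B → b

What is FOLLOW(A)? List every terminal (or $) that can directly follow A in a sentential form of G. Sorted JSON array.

FIRST sets, iterate to fixpoint:
pass 1:
  A via A→a S: +{a}
  A via A→b: +{b}
  B via B→b: +{b}
  S via S→B: +{b}
  S via S→a A: +{a}
  FIRST[S]={a,b}  FIRST[A]={a,b}  FIRST[B]={b}
pass 2: — fixpoint
  FIRST[S]={a,b}  FIRST[A]={a,b}  FIRST[B]={b}

Compute FOLLOW by fixpoint:
seed FOLLOW(S) with $
pass 1:
  A→A a a: FOLLOW(A) ⊇ FIRST(a) = {a}; new: +{a}
  A→a S: FOLLOW(S) ⊇ FOLLOW(A) ⊇ {a}; new: +{a}
  S→B: FOLLOW(B) ⊇ FOLLOW(S) ⊇ {$,a}; new: +{$,a}
  S→a A: FOLLOW(A) ⊇ FOLLOW(S) ⊇ {$,a}; new: +{$}
  FOLLOW(S)={$,a}  FOLLOW(A)={$,a}  FOLLOW(B)={$,a}
pass 2: done
  FOLLOW(S)={$,a}  FOLLOW(A)={$,a}  FOLLOW(B)={$,a}

FOLLOW(A) = ["$", "a"]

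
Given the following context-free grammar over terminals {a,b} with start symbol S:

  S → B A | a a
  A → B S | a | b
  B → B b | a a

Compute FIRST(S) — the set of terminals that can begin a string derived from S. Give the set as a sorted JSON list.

FIRST sets, iterate to fixpoint:
[1]
  A via A→a: +{a}
  A via A→b: +{b}
  B via B→a a: +{a}
  S via S→B A: +{a}
  S: {a}  A: {a,b}  B: {a}
[2] (no change)
  S: {a}  A: {a,b}  B: {a}

FIRST(S) = ["a"]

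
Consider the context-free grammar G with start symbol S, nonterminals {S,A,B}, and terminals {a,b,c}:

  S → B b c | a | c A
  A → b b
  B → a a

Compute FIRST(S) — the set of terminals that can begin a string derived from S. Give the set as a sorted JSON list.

FIRST iteration:
round 1:
  A via A→b b: +{b}
  B via B→a a: +{a}
  S via S→B b c: +{a}
  S via S→c A: +{c}
  FIRST(S)={a,c}  FIRST(A)={b}  FIRST(B)={a}
round 2: done
  FIRST(S)={a,c}  FIRST(A)={b}  FIRST(B)={a}

FIRST(S) = ["a", "c"]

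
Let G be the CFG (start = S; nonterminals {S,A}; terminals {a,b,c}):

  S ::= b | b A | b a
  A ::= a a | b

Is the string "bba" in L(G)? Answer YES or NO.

Convert to CNF:
  S -> T1 A | T1 T0 | b
  A -> T0 T0 | b
  T0 -> a
  T1 -> b

CYK table (by increasing span):
  T[0,0] 'b' = {A,S,T1}  orig:{A,S}
  T[1,1] 'b' = {A,S,T1}  orig:{A,S}
  T[2,2] 'a' = {T0}  orig:{}
  T[0,1] 'bb' = {S}
  T[1,2] 'ba' = {S}
  T[0,2] 'bba' = ∅

S ∉ T[0,2] ⇒ NO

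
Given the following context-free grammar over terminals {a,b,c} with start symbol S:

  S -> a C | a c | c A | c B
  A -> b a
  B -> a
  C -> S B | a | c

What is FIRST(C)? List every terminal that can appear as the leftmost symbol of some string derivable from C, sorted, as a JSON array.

FIRST sets, iterate to fixpoint:
iter 1:
  A via A→b a: +{b}
  B via B→a: +{a}
  C via C→a: +{a}
  C via C→c: +{c}
  S via S→a C: +{a}
  S via S→c A: +{c}
  S: {a,c}  A: {b}  B: {a}  C: {a,c}
iter 2: — fixpoint
  S: {a,c}  A: {b}  B: {a}  C: {a,c}

FIRST(C) = ["a", "c"]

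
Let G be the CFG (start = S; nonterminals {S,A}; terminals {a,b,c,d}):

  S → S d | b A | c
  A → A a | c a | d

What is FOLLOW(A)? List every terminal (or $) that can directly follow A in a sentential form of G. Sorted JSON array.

Compute FIRST by fixpoint:
[1]
  A via A→c a: +{c}
  A via A→d: +{d}
  S via S→b A: +{b}
  S via S→c: +{c}
  FIRST(S)={b,c}  FIRST(A)={c,d}
[2] done
  FIRST(S)={b,c}  FIRST(A)={c,d}

FOLLOW sets:
initialize: $ ∈ FOLLOW(S)
pass 1:
  A→A a: FOLLOW(A) ⊇ FIRST(a) = {a}; new: +{a}
  S→S d: FOLLOW(S) ⊇ FIRST(d) = {d}; new: +{d}
  S→b A: FOLLOW(A) ⊇ FOLLOW(S) ⊇ {$,d}; new: +{$,d}
  FOLLOW[S]={$,d}  FOLLOW[A]={$,a,d}
pass 2: — fixpoint
  FOLLOW[S]={$,d}  FOLLOW[A]={$,a,d}

FOLLOW(A) = ["$", "a", "d"]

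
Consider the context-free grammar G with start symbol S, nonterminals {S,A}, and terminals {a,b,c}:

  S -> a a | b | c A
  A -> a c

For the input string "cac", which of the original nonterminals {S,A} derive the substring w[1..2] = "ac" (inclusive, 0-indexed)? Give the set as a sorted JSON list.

CNF form of G:
  S -> T0 T0 | T1 A | b
  A -> T0 T1
  T0 -> a
  T1 -> c

Fill CYK table bottom-up — only the sub-triangle for w[1..2]:
  cell(1,1) a: {T0}  orig:{}
  cell(2,2) c: {T1}  orig:{}
  cell(1,2) ac: {A}

Original NTs in T[1,2] deriving "ac": ["A"]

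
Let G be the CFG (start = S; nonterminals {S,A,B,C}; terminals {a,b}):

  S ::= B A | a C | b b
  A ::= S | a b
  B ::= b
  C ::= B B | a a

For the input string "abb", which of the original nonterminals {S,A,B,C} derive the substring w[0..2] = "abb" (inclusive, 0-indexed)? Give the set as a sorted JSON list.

Convert to CNF:
  S -> B A | T0 C | T1 T1
  A -> B A | T0 C | T0 T1 | T1 T1
  B -> b
  C -> B B | T0 T0
  T0 -> a
  T1 -> b

CYK table (by increasing span) — only the sub-triangle for w[0..2]:
  T[0,0] 'a' = {T0}  orig:{}
  T[1,1] 'b' = {B,T1}  orig:{B}
  T[2,2] 'b' = {B,T1}  orig:{B}
  T[0,1] 'ab' = {A}
  T[1,2] 'bb' = {A,C,S}
  T[0,2] 'abb' = {A,S}

Original NTs in T[0,2] deriving "abb": ["A", "S"]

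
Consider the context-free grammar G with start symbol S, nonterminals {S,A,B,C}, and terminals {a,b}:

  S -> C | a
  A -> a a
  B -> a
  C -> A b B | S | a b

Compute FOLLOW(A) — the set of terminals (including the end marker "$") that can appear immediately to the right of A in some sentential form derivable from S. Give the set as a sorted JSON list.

FIRST iteration:
[1]
  A via A→a a: +{a}
  B via B→a: +{a}
  C via C→A b B: +{a}
  S via S→C: +{a}
  S: {a}  A: {a}  B: {a}  C: {a}
[2] (no change)
  S: {a}  A: {a}  B: {a}  C: {a}

FOLLOW iteration:
seed FOLLOW(S) with $
pass 1:
  C→A b B: FOLLOW(A) ⊇ FIRST(b) = {b}; new: +{b}
  S→C: FOLLOW(C) ⊇ FOLLOW(S) ⊇ {$}; new: +{$}
  FOLLOW(S)={$}  FOLLOW(A)={b}  FOLLOW(B)={}  FOLLOW(C)={$}
pass 2:
  C→A b B: FOLLOW(B) ⊇ FOLLOW(C) ⊇ {$}; new: +{$}
  FOLLOW(S)={$}  FOLLOW(A)={b}  FOLLOW(B)={$}  FOLLOW(C)={$}
pass 3: (no change)
  FOLLOW(S)={$}  FOLLOW(A)={b}  FOLLOW(B)={$}  FOLLOW(C)={$}

FOLLOW(A) = ["b"]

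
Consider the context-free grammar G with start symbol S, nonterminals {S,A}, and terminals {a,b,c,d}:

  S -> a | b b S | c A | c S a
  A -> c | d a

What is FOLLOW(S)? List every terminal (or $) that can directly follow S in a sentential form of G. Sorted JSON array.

FIRST iteration:
round 1:
  A via A→c: +{c}
  A via A→d a: +{d}
  S via S→a: +{a}
  S via S→b b S: +{b}
  S via S→c A: +{c}
  S: {a,b,c}  A: {c,d}
round 2: (no change)
  S: {a,b,c}  A: {c,d}

FOLLOW sets:
FOLLOW(S) := {$}
[1]
  S→c A: FOLLOW(A) ⊇ FOLLOW(S) ⊇ {$}; new: +{$}
  S→c S a: FOLLOW(S) ⊇ FIRST(a) = {a}; new: +{a}
  FOLLOW(S)={$,a}  FOLLOW(A)={$}
[2]
  S→c A: FOLLOW(A) ⊇ FOLLOW(S) ⊇ {$,a}; new: +{a}
  FOLLOW(S)={$,a}  FOLLOW(A)={$,a}
[3] done
  FOLLOW(S)={$,a}  FOLLOW(A)={$,a}

FOLLOW(S) = ["$", "a"]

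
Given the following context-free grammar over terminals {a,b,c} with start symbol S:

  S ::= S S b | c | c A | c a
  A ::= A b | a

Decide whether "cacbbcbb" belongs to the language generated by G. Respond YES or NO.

Convert to CNF:
  S -> S X3 | T1 A | T1 T2 | c
  A -> A T0 | a
  T0 -> b
  T1 -> c
  T2 -> a
  X3 -> S T0

Fill CYK table bottom-up:
  [0..0]={S,T1}  "c"  orig:{S}
  [1..1]={A,T2}  "a"  orig:{A}
  [2..2]={S,T1}  "c"  orig:{S}
  [3..3]={T0}  "b"  orig:{}
  [4..4]={T0}  "b"  orig:{}
  [5..5]={S,T1}  "c"  orig:{S}
  [6..6]={T0}  "b"  orig:{}
  [7..7]={T0}  "b"  orig:{}
  [0..1]={S}  "ca"
  [1..2]=∅  "ac"
  [2..3]={X3}  "cb"  orig:{}
  [3..4]=∅  "bb"
  [4..5]=∅  "bc"
  [5..6]={X3}  "cb"  orig:{}
  [6..7]=∅  "bb"
  [0..2]=∅  "cac"
  [1..3]=∅  "acb"
  [2..4]=∅  "cbb"
  [3..5]=∅  "bbc"
  [4..6]=∅  "bcb"
  [5..7]=∅  "cbb"
  [0..3]={S}  "cacb"
  [1..4]=∅  "acbb"
  [2..5]=∅  "cbbc"
  [3..6]=∅  "bbcb"
  [4..7]=∅  "bcbb"
  [0..4]={X3}  "cacbb"  orig:{}
  [1..5]=∅  "acbbc"
  [2..6]=∅  "cbbcb"
  [3..7]=∅  "bbcbb"
  [0..5]=∅  "cacbbc"
  [1..6]=∅  "acbbcb"
  [2..7]=∅  "cbbcbb"
  [0..6]=∅  "cacbbcb"
  [1..7]=∅  "acbbcbb"
  [0..7]=∅  "cacbbcbb"

S ∉ T[0,7] ⇒ NO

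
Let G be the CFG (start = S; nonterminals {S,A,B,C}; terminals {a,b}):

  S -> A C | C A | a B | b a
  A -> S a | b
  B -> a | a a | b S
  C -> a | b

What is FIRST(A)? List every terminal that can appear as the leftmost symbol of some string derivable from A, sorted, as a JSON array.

Compute FIRST by fixpoint:
round 1:
  A via A→b: +{b}
  B via B→a: +{a}
  B via B→b S: +{b}
  C via C→a: +{a}
  C via C→b: +{b}
  S via S→A C: +{b}
  S via S→C A: +{a}
  FIRST[S]={a,b}  FIRST[A]={b}  FIRST[B]={a,b}  FIRST[C]={a,b}
round 2:
  A via A→S a: +{a}
  FIRST[S]={a,b}  FIRST[A]={a,b}  FIRST[B]={a,b}  FIRST[C]={a,b}
round 3: done
  FIRST[S]={a,b}  FIRST[A]={a,b}  FIRST[B]={a,b}  FIRST[C]={a,b}

FIRST(A) = ["a", "b"]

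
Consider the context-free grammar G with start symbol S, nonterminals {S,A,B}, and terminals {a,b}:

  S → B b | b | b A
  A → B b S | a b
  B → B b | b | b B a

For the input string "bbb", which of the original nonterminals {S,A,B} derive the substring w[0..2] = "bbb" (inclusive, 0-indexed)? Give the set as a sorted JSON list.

CNF form of G:
  S -> B T0 | T0 A | b
  A -> B X2 | T1 T0
  B -> B T0 | T0 X3 | b
  T0 -> b
  T1 -> a
  X2 -> T0 S
  X3 -> B T1

CYK fill (cells [i..j] with 0 ≤ i ≤ j ≤ 2 only):
  cell(0,0) b: {B,S,T0}  orig:{B,S}
  cell(1,1) b: {B,S,T0}  orig:{B,S}
  cell(2,2) b: {B,S,T0}  orig:{B,S}
  cell(0,1) bb: {B,S,X2}  orig:{B,S}
  cell(1,2) bb: {B,S,X2}  orig:{B,S}
  cell(0,2) bbb: {A,B,S,X2}  orig:{A,B,S}

Original NTs in T[0,2] deriving "bbb": ["A", "B", "S"]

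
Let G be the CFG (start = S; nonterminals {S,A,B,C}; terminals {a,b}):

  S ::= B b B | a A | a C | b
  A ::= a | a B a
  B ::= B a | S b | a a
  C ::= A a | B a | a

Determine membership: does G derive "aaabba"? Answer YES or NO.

CNF form of G:
  S -> B X3 | T0 A | T0 C | b
  A -> T0 X2 | a
  B -> B T0 | S T1 | T0 T0
  C -> A T0 | B T0 | a
  T0 -> a
  T1 -> b
  X2 -> B T0
  X3 -> T1 B

CYK table (by increasing span):
  [0..0]={A,C,T0}  "a"  orig:{A,C}
  [1..1]={A,C,T0}  "a"  orig:{A,C}
  [2..2]={A,C,T0}  "a"  orig:{A,C}
  [3..3]={S,T1}  "b"  orig:{S}
  [4..4]={S,T1}  "b"  orig:{S}
  [5..5]={A,C,T0}  "a"  orig:{A,C}
  [0..1]={B,C,S}  "aa"
  [1..2]={B,C,S}  "aa"
  [2..3]=∅  "ab"
  [3..4]={B}  "bb"
  [4..5]=∅  "ba"
  [0..2]={B,C,S,X2}  "aaa"  orig:{B,C,S}
  [1..3]={B}  "aab"
  [2..4]=∅  "abb"
  [3..5]={B,C,X2}  "bba"  orig:{B,C}
  [0..3]={B}  "aaab"
  [1..4]=∅  "aabb"
  [2..5]={A,S}  "abba"
  [0..4]=∅  "aaabb"
  [1..5]={S}  "aabba"
  [0..5]=∅  "aaabba"

S ∉ T[0,5] ⇒ NO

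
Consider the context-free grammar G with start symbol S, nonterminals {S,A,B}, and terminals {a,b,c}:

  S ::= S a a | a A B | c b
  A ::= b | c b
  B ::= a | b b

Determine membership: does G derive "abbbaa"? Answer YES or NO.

CNF form of G:
  S -> S X3 | T0 T1 | T2 X4
  A -> T0 T1 | b
  B -> T1 T1 | a
  T0 -> c
  T1 -> b
  T2 -> a
  X3 -> T2 T2
  X4 -> A B

CYK table (by increasing span):
  cell(0,0) a: {B,T2}  orig:{B}
  cell(1,1) b: {A,T1}  orig:{A}
  cell(2,2) b: {A,T1}  orig:{A}
  cell(3,3) b: {A,T1}  orig:{A}
  cell(4,4) a: {B,T2}  orig:{B}
  cell(5,5) a: {B,T2}  orig:{B}
  cell(0,1) ab: ∅
  cell(1,2) bb: {B}
  cell(2,3) bb: {B}
  cell(3,4) ba: {X4}  orig:{}
  cell(4,5) aa: {X3}  orig:{}
  cell(0,2) abb: ∅
  cell(1,3) bbb: {X4}  orig:{}
  cell(2,4) bba: ∅
  cell(3,5) baa: ∅
  cell(0,3) abbb: {S}
  cell(1,4) bbba: ∅
  cell(2,5) bbaa: ∅
  cell(0,4) abbba: ∅
  cell(1,5) bbbaa: ∅
  cell(0,5) abbbaa: {S}

S ∈ T[0,5] ⇒ YES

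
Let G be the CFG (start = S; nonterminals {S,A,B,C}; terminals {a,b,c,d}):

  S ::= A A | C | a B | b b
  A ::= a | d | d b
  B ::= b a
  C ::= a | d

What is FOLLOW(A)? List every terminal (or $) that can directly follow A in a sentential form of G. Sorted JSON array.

FIRST sets, iterate to fixpoint:
round 1:
  A via A→a: +{a}
  A via A→d: +{d}
  B via B→b a: +{b}
  C via C→a: +{a}
  C via C→d: +{d}
  S via S→A A: +{a,d}
  S via S→b b: +{b}
  FIRST[S]={a,b,d}  FIRST[A]={a,d}  FIRST[B]={b}  FIRST[C]={a,d}
round 2: — fixpoint
  FIRST[S]={a,b,d}  FIRST[A]={a,d}  FIRST[B]={b}  FIRST[C]={a,d}

FOLLOW iteration:
seed FOLLOW(S) with $
pass 1:
  S→A A: FOLLOW(A) ⊇ FIRST(A) = {a,d}; new: +{a,d}
  S→A A: FOLLOW(A) ⊇ FOLLOW(S) ⊇ {$}; new: +{$}
  S→C: FOLLOW(C) ⊇ FOLLOW(S) ⊇ {$}; new: +{$}
  S→a B: FOLLOW(B) ⊇ FOLLOW(S) ⊇ {$}; new: +{$}
  FOLLOW(S)={$}  FOLLOW(A)={$,a,d}  FOLLOW(B)={$}  FOLLOW(C)={$}
pass 2: — fixpoint
  FOLLOW(S)={$}  FOLLOW(A)={$,a,d}  FOLLOW(B)={$}  FOLLOW(C)={$}

FOLLOW(A) = ["$", "a", "d"]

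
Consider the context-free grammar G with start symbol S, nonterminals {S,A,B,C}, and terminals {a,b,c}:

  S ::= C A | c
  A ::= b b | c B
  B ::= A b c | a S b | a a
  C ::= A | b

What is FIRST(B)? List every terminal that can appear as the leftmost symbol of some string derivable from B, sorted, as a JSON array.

FIRST iteration:
iter 1:
  A via A→b b: +{b}
  A via A→c B: +{c}
  B via B→A b c: +{b,c}
  B via B→a S b: +{a}
  C via C→A: +{b,c}
  S via S→C A: +{b,c}
  FIRST[S]={b,c}  FIRST[A]={b,c}  FIRST[B]={a,b,c}  FIRST[C]={b,c}
iter 2: done
  FIRST[S]={b,c}  FIRST[A]={b,c}  FIRST[B]={a,b,c}  FIRST[C]={b,c}

FIRST(B) = ["a", "b", "c"]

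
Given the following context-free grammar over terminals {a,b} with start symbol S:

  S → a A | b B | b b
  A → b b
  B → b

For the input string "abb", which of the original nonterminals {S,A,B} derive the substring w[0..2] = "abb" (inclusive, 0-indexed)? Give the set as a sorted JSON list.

CNF form of G:
  S -> T0 B | T0 T0 | T1 A
  A -> T0 T0
  B -> b
  T0 -> b
  T1 -> a

Fill CYK table bottom-up (cells [i..j] with 0 ≤ i ≤ j ≤ 2 only):
  [0..0]={T1}  "a"  orig:{}
  [1..1]={B,T0}  "b"  orig:{B}
  [2..2]={B,T0}  "b"  orig:{B}
  [0..1]=∅  "ab"
  [1..2]={A,S}  "bb"
  [0..2]={S}  "abb"

Original NTs in T[0,2] deriving "abb": ["S"]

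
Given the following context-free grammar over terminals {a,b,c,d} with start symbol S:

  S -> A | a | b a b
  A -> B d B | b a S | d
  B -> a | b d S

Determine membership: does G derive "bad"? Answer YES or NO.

CNF form of G:
  S -> B X6 | T1 X7 | T1 X8 | a | d
  A -> B X3 | T1 X4 | d
  B -> T1 X5 | a
  T0 -> d
  T1 -> b
  T2 -> a
  X3 -> T0 B
  X4 -> T2 S
  X5 -> T0 S
  X6 -> T0 B
  X7 -> T2 S
  X8 -> T2 T1

CYK table (by increasing span):
  cell(0,0) b: {T1}  orig:{}
  cell(1,1) a: {B,S,T2}  orig:{B,S}
  cell(2,2) d: {A,S,T0}  orig:{A,S}
  cell(0,1) ba: ∅
  cell(1,2) ad: {X4,X7}  orig:{}
  cell(0,2) bad: {A,S}

S ∈ T[0,2] ⇒ YES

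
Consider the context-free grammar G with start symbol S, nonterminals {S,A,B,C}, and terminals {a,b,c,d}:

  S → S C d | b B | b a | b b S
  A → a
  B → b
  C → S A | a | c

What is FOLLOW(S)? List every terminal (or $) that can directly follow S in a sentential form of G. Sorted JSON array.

FIRST sets, iterate to fixpoint:
pass 1:
  A via A→a: +{a}
  B via B→b: +{b}
  C via C→a: +{a}
  C via C→c: +{c}
  S via S→b B: +{b}
  FIRST(S)={b}  FIRST(A)={a}  FIRST(B)={b}  FIRST(C)={a,c}
pass 2:
  C via C→S A: +{b}
  FIRST(S)={b}  FIRST(A)={a}  FIRST(B)={b}  FIRST(C)={a,b,c}
pass 3: — fixpoint
  FIRST(S)={b}  FIRST(A)={a}  FIRST(B)={b}  FIRST(C)={a,b,c}

FOLLOW sets:
seed FOLLOW(S) with $
pass 1:
  C→S A: FOLLOW(S) ⊇ FIRST(A) = {a}; new: +{a}
  S→S C d: FOLLOW(S) ⊇ FIRST(C) = {a,b,c}; new: +{b,c}
  S→S C d: FOLLOW(C) ⊇ FIRST(d) = {d}; new: +{d}
  S→b B: FOLLOW(B) ⊇ FOLLOW(S) ⊇ {$,a,b,c}; new: +{$,a,b,c}
  FOLLOW(S)={$,a,b,c}  FOLLOW(A)={}  FOLLOW(B)={$,a,b,c}  FOLLOW(C)={d}
pass 2:
  C→S A: FOLLOW(A) ⊇ FOLLOW(C) ⊇ {d}; new: +{d}
  FOLLOW(S)={$,a,b,c}  FOLLOW(A)={d}  FOLLOW(B)={$,a,b,c}  FOLLOW(C)={d}
pass 3: (no change)
  FOLLOW(S)={$,a,b,c}  FOLLOW(A)={d}  FOLLOW(B)={$,a,b,c}  FOLLOW(C)={d}

FOLLOW(S) = ["$", "a", "b", "c"]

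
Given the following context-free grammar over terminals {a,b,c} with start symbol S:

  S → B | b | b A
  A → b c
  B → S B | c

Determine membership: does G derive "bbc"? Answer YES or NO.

CNF form of G:
  S -> S B | T0 A | b | c
  A -> T0 T1
  B -> S B | c
  T0 -> b
  T1 -> c

Fill CYK table bottom-up:
  cell(0,0) b: {S,T0}  orig:{S}
  cell(1,1) b: {S,T0}  orig:{S}
  cell(2,2) c: {B,S,T1}  orig:{B,S}
  cell(0,1) bb: ∅
  cell(1,2) bc: {A,B,S}
  cell(0,2) bbc: {B,S}

S ∈ T[0,2] ⇒ YES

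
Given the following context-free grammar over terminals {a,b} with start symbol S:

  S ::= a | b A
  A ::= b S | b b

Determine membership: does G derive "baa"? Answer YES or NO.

CNF form of G:
  S -> T0 A | a
  A -> T0 S | T0 T0
  T0 -> b

CYK table (by increasing span):
  [0..0]={T0}  "b"  orig:{}
  [1..1]={S}  "a"
  [2..2]={S}  "a"
  [0..1]={A}  "ba"
  [1..2]=∅  "aa"
  [0..2]=∅  "baa"

S ∉ T[0,2] ⇒ NO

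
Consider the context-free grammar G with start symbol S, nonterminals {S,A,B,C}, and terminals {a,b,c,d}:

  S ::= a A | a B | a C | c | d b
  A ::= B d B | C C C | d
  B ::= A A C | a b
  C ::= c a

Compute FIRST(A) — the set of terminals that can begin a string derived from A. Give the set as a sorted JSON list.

FIRST sets, iterate to fixpoint:
[1]
  A via A→d: +{d}
  B via B→A A C: +{d}
  B via B→a b: +{a}
  C via C→c a: +{c}
  S via S→a A: +{a}
  S via S→c: +{c}
  S via S→d b: +{d}
  FIRST(S)={a,c,d}  FIRST(A)={d}  FIRST(B)={a,d}  FIRST(C)={c}
[2]
  A via A→B d B: +{a}
  A via A→C C C: +{c}
  B via B→A A C: +{c}
  FIRST(S)={a,c,d}  FIRST(A)={a,c,d}  FIRST(B)={a,c,d}  FIRST(C)={c}
[3] (stable)
  FIRST(S)={a,c,d}  FIRST(A)={a,c,d}  FIRST(B)={a,c,d}  FIRST(C)={c}

FIRST(A) = ["a", "c", "d"]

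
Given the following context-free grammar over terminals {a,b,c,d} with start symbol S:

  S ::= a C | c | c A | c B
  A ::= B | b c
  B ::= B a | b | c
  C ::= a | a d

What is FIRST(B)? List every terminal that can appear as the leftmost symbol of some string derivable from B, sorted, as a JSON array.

FIRST iteration:
[1]
  A via A→b c: +{b}
  B via B→b: +{b}
  B via B→c: +{c}
  C via C→a: +{a}
  S via S→a C: +{a}
  S via S→c: +{c}
  S: {a,c}  A: {b}  B: {b,c}  C: {a}
[2]
  A via A→B: +{c}
  S: {a,c}  A: {b,c}  B: {b,c}  C: {a}
[3] — fixpoint
  S: {a,c}  A: {b,c}  B: {b,c}  C: {a}

FIRST(B) = ["b", "c"]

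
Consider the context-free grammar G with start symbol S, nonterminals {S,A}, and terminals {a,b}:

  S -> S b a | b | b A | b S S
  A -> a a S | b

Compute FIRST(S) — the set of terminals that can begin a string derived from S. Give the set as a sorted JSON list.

FIRST iteration:
iter 1:
  A via A→a a S: +{a}
  A via A→b: +{b}
  S via S→b: +{b}
  FIRST[S]={b}  FIRST[A]={a,b}
iter 2: (no change)
  FIRST[S]={b}  FIRST[A]={a,b}

FIRST(S) = ["b"]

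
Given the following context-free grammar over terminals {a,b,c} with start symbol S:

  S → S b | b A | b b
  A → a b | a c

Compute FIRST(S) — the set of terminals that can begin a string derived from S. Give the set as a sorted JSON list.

FIRST iteration:
iter 1:
  A via A→a b: +{a}
  S via S→b A: +{b}
  S: {b}  A: {a}
iter 2: — fixpoint
  S: {b}  A: {a}

FIRST(S) = ["b"]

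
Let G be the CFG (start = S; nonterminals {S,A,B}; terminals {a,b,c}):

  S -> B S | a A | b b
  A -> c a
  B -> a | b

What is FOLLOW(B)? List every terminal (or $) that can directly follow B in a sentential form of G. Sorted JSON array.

FIRST iteration:
round 1:
  A via A→c a: +{c}
  B via B→a: +{a}
  B via B→b: +{b}
  S via S→B S: +{a,b}
  S: {a,b}  A: {c}  B: {a,b}
round 2: (stable)
  S: {a,b}  A: {c}  B: {a,b}

FOLLOW iteration:
initialize: $ ∈ FOLLOW(S)
pass 1:
  S→B S: FOLLOW(B) ⊇ FIRST(S) = {a,b}; new: +{a,b}
  S→a A: FOLLOW(A) ⊇ FOLLOW(S) ⊇ {$}; new: +{$}
  FOLLOW[S]={$}  FOLLOW[A]={$}  FOLLOW[B]={a,b}
pass 2: — fixpoint
  FOLLOW[S]={$}  FOLLOW[A]={$}  FOLLOW[B]={a,b}

FOLLOW(B) = ["a", "b"]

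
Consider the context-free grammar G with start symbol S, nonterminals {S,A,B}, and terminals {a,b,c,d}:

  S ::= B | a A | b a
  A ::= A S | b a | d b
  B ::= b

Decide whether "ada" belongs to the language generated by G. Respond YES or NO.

CNF form of G:
  S -> T0 T1 | T1 A | b
  A -> A S | T0 T1 | T2 T0
  B -> b
  T0 -> b
  T1 -> a
  T2 -> d

Fill CYK table bottom-up:
  [0..0]={T1}  "a"  orig:{}
  [1..1]={T2}  "d"  orig:{}
  [2..2]={T1}  "a"  orig:{}
  [0..1]=∅  "ad"
  [1..2]=∅  "da"
  [0..2]=∅  "ada"

S ∉ T[0,2] ⇒ NO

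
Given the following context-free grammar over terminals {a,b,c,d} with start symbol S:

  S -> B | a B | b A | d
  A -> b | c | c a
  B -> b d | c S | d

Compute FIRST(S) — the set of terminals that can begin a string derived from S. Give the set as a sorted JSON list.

FIRST iteration:
pass 1:
  A via A→b: +{b}
  A via A→c: +{c}
  B via B→b d: +{b}
  B via B→c S: +{c}
  B via B→d: +{d}
  S via S→B: +{b,c,d}
  S via S→a B: +{a}
  S: {a,b,c,d}  A: {b,c}  B: {b,c,d}
pass 2: done
  S: {a,b,c,d}  A: {b,c}  B: {b,c,d}

FIRST(S) = ["a", "b", "c", "d"]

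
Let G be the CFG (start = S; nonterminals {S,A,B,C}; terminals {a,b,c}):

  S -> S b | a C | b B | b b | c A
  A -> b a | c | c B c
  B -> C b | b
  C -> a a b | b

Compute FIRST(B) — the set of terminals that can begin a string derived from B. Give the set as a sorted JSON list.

Compute FIRST by fixpoint:
iter 1:
  A via A→b a: +{b}
  A via A→c: +{c}
  B via B→b: +{b}
  C via C→a a b: +{a}
  C via C→b: +{b}
  S via S→a C: +{a}
  S via S→b B: +{b}
  S via S→c A: +{c}
  FIRST(S)={a,b,c}  FIRST(A)={b,c}  FIRST(B)={b}  FIRST(C)={a,b}
iter 2:
  B via B→C b: +{a}
  FIRST(S)={a,b,c}  FIRST(A)={b,c}  FIRST(B)={a,b}  FIRST(C)={a,b}
iter 3: done
  FIRST(S)={a,b,c}  FIRST(A)={b,c}  FIRST(B)={a,b}  FIRST(C)={a,b}

FIRST(B) = ["a", "b"]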